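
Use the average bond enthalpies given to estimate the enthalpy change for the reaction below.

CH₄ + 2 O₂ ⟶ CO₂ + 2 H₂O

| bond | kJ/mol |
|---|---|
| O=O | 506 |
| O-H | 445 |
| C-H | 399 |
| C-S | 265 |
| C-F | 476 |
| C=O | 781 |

ΔH ≈ −734 kJ

Bonds broken (reactants):
  C-H: 4 × 399 = 1596
  O=O: 2 × 506 = 1012
  Σ(broken) = 2608 kJ
Bonds formed (products):
  C=O: 2 × 781 = 1562
  O-H: 4 × 445 = 1780
  Σ(formed) = 3342 kJ
ΔH = Σ(broken) − Σ(formed) = 2608 − 3342 = −734 kJ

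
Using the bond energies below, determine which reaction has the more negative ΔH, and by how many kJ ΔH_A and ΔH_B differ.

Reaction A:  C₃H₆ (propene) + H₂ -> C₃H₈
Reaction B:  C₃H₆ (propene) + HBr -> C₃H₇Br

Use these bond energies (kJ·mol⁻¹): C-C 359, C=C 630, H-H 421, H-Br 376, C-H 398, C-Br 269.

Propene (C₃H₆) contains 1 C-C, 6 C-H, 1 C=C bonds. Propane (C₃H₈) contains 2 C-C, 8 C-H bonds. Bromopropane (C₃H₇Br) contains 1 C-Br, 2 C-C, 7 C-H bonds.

Reaction A, by 84 kJ

Reaction A:
  Bonds broken (reactants):
    C-C: 1 × 359 = 359
    C-H: 6 × 398 = 2388
    C=C: 1 × 630 = 630
    H-H: 1 × 421 = 421
    Σ(broken) = 3798 kJ
  Bonds formed (products):
    C-C: 2 × 359 = 718
    C-H: 8 × 398 = 3184
    Σ(formed) = 3902 kJ
  ΔH_A = 3798 − 3902 = −104 kJ
Reaction B:
  Bonds broken (reactants):
    C-C: 1 × 359 = 359
    C-H: 6 × 398 = 2388
    C=C: 1 × 630 = 630
    H-Br: 1 × 376 = 376
    Σ(broken) = 3753 kJ
  Bonds formed (products):
    C-Br: 1 × 269 = 269
    C-C: 2 × 359 = 718
    C-H: 7 × 398 = 2786
    Σ(formed) = 3773 kJ
  ΔH_B = 3753 − 3773 = −20 kJ
ΔH_A − ΔH_B = −84 kJ, so reaction A has the more negative ΔH; |ΔH_A − ΔH_B| = 84 kJ.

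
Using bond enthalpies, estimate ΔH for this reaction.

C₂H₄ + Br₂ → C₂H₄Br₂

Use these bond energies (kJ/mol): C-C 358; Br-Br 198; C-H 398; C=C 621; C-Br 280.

Bonds broken (reactants):
  Br-Br: 1 × 198 = 198
  C-H: 4 × 398 = 1592
  C=C: 1 × 621 = 621
  Σ(broken) = 2411 kJ
Bonds formed (products):
  C-Br: 2 × 280 = 560
  C-C: 1 × 358 = 358
  C-H: 4 × 398 = 1592
  Σ(formed) = 2510 kJ
ΔH = Σ(broken) − Σ(formed) = 2411 − 2510 = −99 kJ

ΔH ≈ −99 kJ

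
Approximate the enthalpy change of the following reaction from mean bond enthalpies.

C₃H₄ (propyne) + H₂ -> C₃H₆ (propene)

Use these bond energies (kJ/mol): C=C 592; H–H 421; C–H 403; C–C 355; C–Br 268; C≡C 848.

Bonds broken (reactants):
  C≡C: 1 × 848 = 848
  C–C: 1 × 355 = 355
  C–H: 4 × 403 = 1612
  H–H: 1 × 421 = 421
  Σ(broken) = 3236 kJ
Bonds formed (products):
  C–C: 1 × 355 = 355
  C–H: 6 × 403 = 2418
  C=C: 1 × 592 = 592
  Σ(formed) = 3365 kJ
ΔH = Σ(broken) − Σ(formed) = 3236 − 3365 = −129 kJ

ΔH ≈ −129 kJ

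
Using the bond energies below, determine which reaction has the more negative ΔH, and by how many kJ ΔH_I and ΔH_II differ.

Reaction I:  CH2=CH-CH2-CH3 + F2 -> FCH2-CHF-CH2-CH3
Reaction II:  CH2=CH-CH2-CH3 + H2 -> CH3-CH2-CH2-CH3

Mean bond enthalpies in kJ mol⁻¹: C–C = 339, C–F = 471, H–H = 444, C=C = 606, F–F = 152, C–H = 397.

Reaction I, by 440 kJ

Reaction I:
  Bonds broken (reactants):
    C–C: 2 × 339 = 678
    C–H: 8 × 397 = 3176
    C=C: 1 × 606 = 606
    F–F: 1 × 152 = 152
    Σ(broken) = 4612 kJ
  Bonds formed (products):
    C–C: 3 × 339 = 1017
    C–F: 2 × 471 = 942
    C–H: 8 × 397 = 3176
    Σ(formed) = 5135 kJ
  ΔH_I = 4612 − 5135 = −523 kJ
Reaction II:
  Bonds broken (reactants):
    C–C: 2 × 339 = 678
    C–H: 8 × 397 = 3176
    C=C: 1 × 606 = 606
    H–H: 1 × 444 = 444
    Σ(broken) = 4904 kJ
  Bonds formed (products):
    C–C: 3 × 339 = 1017
    C–H: 10 × 397 = 3970
    Σ(formed) = 4987 kJ
  ΔH_II = 4904 − 4987 = −83 kJ
ΔH_I − ΔH_II = −440 kJ, so reaction I has the more negative ΔH; |ΔH_I − ΔH_II| = 440 kJ.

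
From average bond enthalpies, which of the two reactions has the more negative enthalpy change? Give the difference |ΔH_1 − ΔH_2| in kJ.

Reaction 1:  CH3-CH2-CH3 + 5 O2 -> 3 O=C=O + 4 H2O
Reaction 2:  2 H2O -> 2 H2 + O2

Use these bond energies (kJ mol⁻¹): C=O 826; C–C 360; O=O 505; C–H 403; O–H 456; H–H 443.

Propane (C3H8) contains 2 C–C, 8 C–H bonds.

Reaction 1, by 2568 kJ

Reaction 1:
  Bonds broken (reactants):
    C–C: 2 × 360 = 720
    C–H: 8 × 403 = 3224
    O=O: 5 × 505 = 2525
    Σ(broken) = 6469 kJ
  Bonds formed (products):
    C=O: 6 × 826 = 4956
    O–H: 8 × 456 = 3648
    Σ(formed) = 8604 kJ
  ΔH_1 = 6469 − 8604 = −2135 kJ
Reaction 2:
  Bonds broken (reactants):
    O–H: 4 × 456 = 1824
    Σ(broken) = 1824 kJ
  Bonds formed (products):
    H–H: 2 × 443 = 886
    O=O: 1 × 505 = 505
    Σ(formed) = 1391 kJ
  ΔH_2 = 1824 − 1391 = +433 kJ
ΔH_1 − ΔH_2 = −2568 kJ, so reaction 1 has the more negative ΔH; |ΔH_1 − ΔH_2| = 2568 kJ.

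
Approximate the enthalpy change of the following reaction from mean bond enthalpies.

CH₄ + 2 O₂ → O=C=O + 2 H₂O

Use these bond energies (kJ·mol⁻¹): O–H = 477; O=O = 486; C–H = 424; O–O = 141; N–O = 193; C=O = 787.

ΔH ≈ −814 kJ

Bonds broken (reactants):
  C–H: 4 × 424 = 1696
  O=O: 2 × 486 = 972
  Σ(broken) = 2668 kJ
Bonds formed (products):
  C=O: 2 × 787 = 1574
  O–H: 4 × 477 = 1908
  Σ(formed) = 3482 kJ
ΔH = Σ(broken) − Σ(formed) = 2668 − 3482 = −814 kJ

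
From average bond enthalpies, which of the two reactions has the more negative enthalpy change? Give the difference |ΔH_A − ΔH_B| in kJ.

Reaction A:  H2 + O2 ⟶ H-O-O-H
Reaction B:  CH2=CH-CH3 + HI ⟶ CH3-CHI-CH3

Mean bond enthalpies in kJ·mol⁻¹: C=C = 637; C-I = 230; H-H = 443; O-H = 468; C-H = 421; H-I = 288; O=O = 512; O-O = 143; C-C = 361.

Reaction A, by 37 kJ

Reaction A:
  Bonds broken (reactants):
    H-H: 1 × 443 = 443
    O=O: 1 × 512 = 512
    Σ(broken) = 955 kJ
  Bonds formed (products):
    O-H: 2 × 468 = 936
    O-O: 1 × 143 = 143
    Σ(formed) = 1079 kJ
  ΔH_A = 955 − 1079 = −124 kJ
Reaction B:
  Bonds broken (reactants):
    C-C: 1 × 361 = 361
    C-H: 6 × 421 = 2526
    C=C: 1 × 637 = 637
    H-I: 1 × 288 = 288
    Σ(broken) = 3812 kJ
  Bonds formed (products):
    C-C: 2 × 361 = 722
    C-H: 7 × 421 = 2947
    C-I: 1 × 230 = 230
    Σ(formed) = 3899 kJ
  ΔH_B = 3812 − 3899 = −87 kJ
ΔH_A − ΔH_B = −37 kJ, so reaction A has the more negative ΔH; |ΔH_A − ΔH_B| = 37 kJ.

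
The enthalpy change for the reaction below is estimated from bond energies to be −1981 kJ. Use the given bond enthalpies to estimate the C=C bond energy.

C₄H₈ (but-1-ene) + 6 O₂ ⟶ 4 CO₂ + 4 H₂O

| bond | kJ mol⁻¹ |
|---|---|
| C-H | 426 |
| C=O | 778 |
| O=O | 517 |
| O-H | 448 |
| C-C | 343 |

Let D be the C=C bond energy.
Σ(broken) = 2×343 + 8×426 + 1×D + 6×517 = 7196 + D
Σ(formed) = 8×778 + 8×448 = 9808
ΔH = Σ(broken) − Σ(formed) = (7196 + D) − (9808) = −2612 + D
Setting this equal to −1981 kJ gives D = 631 kJ/mol.

D(C=C) ≈ 631 kJ/mol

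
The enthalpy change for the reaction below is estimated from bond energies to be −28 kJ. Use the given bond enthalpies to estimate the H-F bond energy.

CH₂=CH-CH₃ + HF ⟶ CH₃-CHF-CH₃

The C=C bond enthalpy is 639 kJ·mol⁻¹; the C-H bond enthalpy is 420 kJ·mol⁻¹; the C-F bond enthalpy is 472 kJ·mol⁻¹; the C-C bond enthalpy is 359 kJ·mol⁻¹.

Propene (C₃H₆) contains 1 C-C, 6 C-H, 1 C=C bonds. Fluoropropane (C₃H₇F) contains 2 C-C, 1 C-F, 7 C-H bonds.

D(H-F) ≈ 584 kJ/mol

Let D be the H-F bond energy.
Σ(broken) = 1×359 + 6×420 + 1×639 + 1×D = 3518 + D
Σ(formed) = 2×359 + 1×472 + 7×420 = 4130
ΔH = Σ(broken) − Σ(formed) = (3518 + D) − (4130) = −612 + D
Setting this equal to −28 kJ gives D = 584 kJ/mol.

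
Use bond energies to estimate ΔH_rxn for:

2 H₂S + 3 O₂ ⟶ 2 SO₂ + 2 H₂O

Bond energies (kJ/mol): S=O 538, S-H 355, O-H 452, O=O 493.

Bonds broken (reactants):
  O=O: 3 × 493 = 1479
  S-H: 4 × 355 = 1420
  Σ(broken) = 2899 kJ
Bonds formed (products):
  O-H: 4 × 452 = 1808
  S=O: 4 × 538 = 2152
  Σ(formed) = 3960 kJ
ΔH = Σ(broken) − Σ(formed) = 2899 − 3960 = −1061 kJ

ΔH ≈ −1061 kJ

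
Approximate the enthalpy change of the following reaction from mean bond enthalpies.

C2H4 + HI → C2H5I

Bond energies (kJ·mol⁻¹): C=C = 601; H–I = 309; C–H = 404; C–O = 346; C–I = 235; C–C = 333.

Bonds broken (reactants):
  C–H: 4 × 404 = 1616
  C=C: 1 × 601 = 601
  H–I: 1 × 309 = 309
  Σ(broken) = 2526 kJ
Bonds formed (products):
  C–C: 1 × 333 = 333
  C–H: 5 × 404 = 2020
  C–I: 1 × 235 = 235
  Σ(formed) = 2588 kJ
ΔH = Σ(broken) − Σ(formed) = 2526 − 2588 = −62 kJ

ΔH ≈ −62 kJ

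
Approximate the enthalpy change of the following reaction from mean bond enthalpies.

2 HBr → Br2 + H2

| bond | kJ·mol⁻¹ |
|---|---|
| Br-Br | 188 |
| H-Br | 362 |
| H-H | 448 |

Bonds broken (reactants):
  H-Br: 2 × 362 = 724
  Σ(broken) = 724 kJ
Bonds formed (products):
  Br-Br: 1 × 188 = 188
  H-H: 1 × 448 = 448
  Σ(formed) = 636 kJ
ΔH = Σ(broken) − Σ(formed) = 724 − 636 = +88 kJ

ΔH ≈ +88 kJ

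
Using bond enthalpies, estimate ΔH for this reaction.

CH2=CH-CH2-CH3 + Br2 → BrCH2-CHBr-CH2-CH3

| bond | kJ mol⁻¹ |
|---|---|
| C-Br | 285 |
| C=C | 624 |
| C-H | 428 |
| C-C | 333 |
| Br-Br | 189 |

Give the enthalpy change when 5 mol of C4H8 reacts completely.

Bonds broken (reactants):
  Br-Br: 1 × 189 = 189
  C-C: 2 × 333 = 666
  C-H: 8 × 428 = 3424
  C=C: 1 × 624 = 624
  Σ(broken) = 4903 kJ
Bonds formed (products):
  C-Br: 2 × 285 = 570
  C-C: 3 × 333 = 999
  C-H: 8 × 428 = 3424
  Σ(formed) = 4993 kJ
ΔH = Σ(broken) − Σ(formed) = 4903 − 4993 = −90 kJ
For 5× the reaction as written: 5 × (−90) = −450 kJ

ΔH = −450 kJ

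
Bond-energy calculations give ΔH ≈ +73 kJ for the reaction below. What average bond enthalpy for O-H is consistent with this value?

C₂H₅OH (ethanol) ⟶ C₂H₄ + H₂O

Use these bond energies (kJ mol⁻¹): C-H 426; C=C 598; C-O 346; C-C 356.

Let D be the O-H bond energy.
Σ(broken) = 1×356 + 5×426 + 1×346 + 1×D = 2832 + D
Σ(formed) = 4×426 + 1×598 + 2×D = 2302 + 2D
ΔH = Σ(broken) − Σ(formed) = (2832 + D) − (2302 + 2D) = +530 − D
Setting this equal to +73 kJ gives D = 457 kJ/mol.

D(O-H) ≈ 457 kJ/mol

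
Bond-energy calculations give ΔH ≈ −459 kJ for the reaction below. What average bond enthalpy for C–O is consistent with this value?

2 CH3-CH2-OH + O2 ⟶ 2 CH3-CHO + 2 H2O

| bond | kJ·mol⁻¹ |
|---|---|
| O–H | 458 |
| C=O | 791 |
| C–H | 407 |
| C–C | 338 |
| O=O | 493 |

D(C–O) ≈ 366 kJ/mol

Let D be the C–O bond energy.
Σ(broken) = 2×338 + 10×407 + 2×D + 2×458 + 1×493 = 6155 + 2D
Σ(formed) = 2×338 + 8×407 + 2×791 + 4×458 = 7346
ΔH = Σ(broken) − Σ(formed) = (6155 + 2D) − (7346) = −1191 + 2D
Setting this equal to −459 kJ gives 2D = 732, so D = 366 kJ/mol.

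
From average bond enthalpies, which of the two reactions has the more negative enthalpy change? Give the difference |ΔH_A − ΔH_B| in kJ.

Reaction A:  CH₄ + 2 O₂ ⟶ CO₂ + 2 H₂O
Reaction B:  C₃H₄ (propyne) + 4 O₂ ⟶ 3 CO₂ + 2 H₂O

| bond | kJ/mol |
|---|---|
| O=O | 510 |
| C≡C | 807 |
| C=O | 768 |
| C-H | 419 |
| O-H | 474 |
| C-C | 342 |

Reaction B, by 903 kJ

Reaction A:
  Bonds broken (reactants):
    C-H: 4 × 419 = 1676
    O=O: 2 × 510 = 1020
    Σ(broken) = 2696 kJ
  Bonds formed (products):
    C=O: 2 × 768 = 1536
    O-H: 4 × 474 = 1896
    Σ(formed) = 3432 kJ
  ΔH_A = 2696 − 3432 = −736 kJ
Reaction B:
  Bonds broken (reactants):
    C≡C: 1 × 807 = 807
    C-C: 1 × 342 = 342
    C-H: 4 × 419 = 1676
    O=O: 4 × 510 = 2040
    Σ(broken) = 4865 kJ
  Bonds formed (products):
    C=O: 6 × 768 = 4608
    O-H: 4 × 474 = 1896
    Σ(formed) = 6504 kJ
  ΔH_B = 4865 − 6504 = −1639 kJ
ΔH_A − ΔH_B = +903 kJ, so reaction B has the more negative ΔH; |ΔH_A − ΔH_B| = 903 kJ.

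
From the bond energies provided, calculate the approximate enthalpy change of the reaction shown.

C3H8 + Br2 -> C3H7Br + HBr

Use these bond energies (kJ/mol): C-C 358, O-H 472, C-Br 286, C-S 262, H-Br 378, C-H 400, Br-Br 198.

Bonds broken (reactants):
  Br-Br: 1 × 198 = 198
  C-C: 2 × 358 = 716
  C-H: 8 × 400 = 3200
  Σ(broken) = 4114 kJ
Bonds formed (products):
  C-Br: 1 × 286 = 286
  C-C: 2 × 358 = 716
  C-H: 7 × 400 = 2800
  H-Br: 1 × 378 = 378
  Σ(formed) = 4180 kJ
ΔH = Σ(broken) − Σ(formed) = 4114 − 4180 = −66 kJ

ΔH ≈ −66 kJ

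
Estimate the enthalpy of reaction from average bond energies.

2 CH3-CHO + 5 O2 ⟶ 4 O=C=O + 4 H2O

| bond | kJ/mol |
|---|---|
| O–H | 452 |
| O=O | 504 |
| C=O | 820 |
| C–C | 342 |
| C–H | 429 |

ΔH ≈ −1900 kJ

Bonds broken (reactants):
  C–C: 2 × 342 = 684
  C–H: 8 × 429 = 3432
  C=O: 2 × 820 = 1640
  O=O: 5 × 504 = 2520
  Σ(broken) = 8276 kJ
Bonds formed (products):
  C=O: 8 × 820 = 6560
  O–H: 8 × 452 = 3616
  Σ(formed) = 10176 kJ
ΔH = Σ(broken) − Σ(formed) = 8276 − 10176 = −1900 kJ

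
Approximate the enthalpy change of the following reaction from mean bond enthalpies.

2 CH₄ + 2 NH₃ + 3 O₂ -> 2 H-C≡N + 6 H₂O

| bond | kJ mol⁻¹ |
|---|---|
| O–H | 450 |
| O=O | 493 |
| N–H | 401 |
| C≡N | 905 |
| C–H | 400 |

ΔH ≈ −925 kJ

Bonds broken (reactants):
  C–H: 8 × 400 = 3200
  N–H: 6 × 401 = 2406
  O=O: 3 × 493 = 1479
  Σ(broken) = 7085 kJ
Bonds formed (products):
  C≡N: 2 × 905 = 1810
  C–H: 2 × 400 = 800
  O–H: 12 × 450 = 5400
  Σ(formed) = 8010 kJ
ΔH = Σ(broken) − Σ(formed) = 7085 − 8010 = −925 kJ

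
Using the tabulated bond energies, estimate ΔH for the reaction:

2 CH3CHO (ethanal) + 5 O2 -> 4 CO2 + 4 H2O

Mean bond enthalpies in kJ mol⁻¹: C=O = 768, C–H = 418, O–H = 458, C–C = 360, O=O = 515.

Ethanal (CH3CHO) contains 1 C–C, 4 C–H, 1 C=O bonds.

Bonds broken (reactants):
  C–C: 2 × 360 = 720
  C–H: 8 × 418 = 3344
  C=O: 2 × 768 = 1536
  O=O: 5 × 515 = 2575
  Σ(broken) = 8175 kJ
Bonds formed (products):
  C=O: 8 × 768 = 6144
  O–H: 8 × 458 = 3664
  Σ(formed) = 9808 kJ
ΔH = Σ(broken) − Σ(formed) = 8175 − 9808 = −1633 kJ

ΔH ≈ −1633 kJ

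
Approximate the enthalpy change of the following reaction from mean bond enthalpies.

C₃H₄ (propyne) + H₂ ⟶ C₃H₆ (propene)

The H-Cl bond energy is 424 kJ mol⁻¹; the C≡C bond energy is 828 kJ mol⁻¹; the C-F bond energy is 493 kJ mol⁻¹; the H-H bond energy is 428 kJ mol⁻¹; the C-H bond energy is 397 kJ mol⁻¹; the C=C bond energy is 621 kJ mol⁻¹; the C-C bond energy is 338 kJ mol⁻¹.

Bonds broken (reactants):
  C≡C: 1 × 828 = 828
  C-C: 1 × 338 = 338
  C-H: 4 × 397 = 1588
  H-H: 1 × 428 = 428
  Σ(broken) = 3182 kJ
Bonds formed (products):
  C-C: 1 × 338 = 338
  C-H: 6 × 397 = 2382
  C=C: 1 × 621 = 621
  Σ(formed) = 3341 kJ
ΔH = Σ(broken) − Σ(formed) = 3182 − 3341 = −159 kJ

ΔH ≈ −159 kJ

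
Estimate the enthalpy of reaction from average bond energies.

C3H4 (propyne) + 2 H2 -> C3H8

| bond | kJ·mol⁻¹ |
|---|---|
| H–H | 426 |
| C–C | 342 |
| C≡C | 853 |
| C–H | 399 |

Bonds broken (reactants):
  C≡C: 1 × 853 = 853
  C–C: 1 × 342 = 342
  C–H: 4 × 399 = 1596
  H–H: 2 × 426 = 852
  Σ(broken) = 3643 kJ
Bonds formed (products):
  C–C: 2 × 342 = 684
  C–H: 8 × 399 = 3192
  Σ(formed) = 3876 kJ
ΔH = Σ(broken) − Σ(formed) = 3643 − 3876 = −233 kJ

ΔH ≈ −233 kJ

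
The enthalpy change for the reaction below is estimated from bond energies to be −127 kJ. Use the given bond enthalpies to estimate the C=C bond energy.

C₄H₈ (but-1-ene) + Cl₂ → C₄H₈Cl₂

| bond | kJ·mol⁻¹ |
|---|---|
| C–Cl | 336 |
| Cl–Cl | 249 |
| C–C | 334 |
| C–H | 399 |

D(C=C) ≈ 630 kJ/mol

Let D be the C=C bond energy.
Σ(broken) = 2×334 + 8×399 + 1×D + 1×249 = 4109 + D
Σ(formed) = 3×334 + 2×336 + 8×399 = 4866
ΔH = Σ(broken) − Σ(formed) = (4109 + D) − (4866) = −757 + D
Setting this equal to −127 kJ gives D = 630 kJ/mol.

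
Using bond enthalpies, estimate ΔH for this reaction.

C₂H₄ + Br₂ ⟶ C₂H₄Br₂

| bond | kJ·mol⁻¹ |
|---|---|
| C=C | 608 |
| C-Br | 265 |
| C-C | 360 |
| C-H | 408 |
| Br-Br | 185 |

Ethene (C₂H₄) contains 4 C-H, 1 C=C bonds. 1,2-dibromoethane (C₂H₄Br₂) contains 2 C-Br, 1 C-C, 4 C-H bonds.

Bonds broken (reactants):
  Br-Br: 1 × 185 = 185
  C-H: 4 × 408 = 1632
  C=C: 1 × 608 = 608
  Σ(broken) = 2425 kJ
Bonds formed (products):
  C-Br: 2 × 265 = 530
  C-C: 1 × 360 = 360
  C-H: 4 × 408 = 1632
  Σ(formed) = 2522 kJ
ΔH = Σ(broken) − Σ(formed) = 2425 − 2522 = −97 kJ

ΔH ≈ −97 kJ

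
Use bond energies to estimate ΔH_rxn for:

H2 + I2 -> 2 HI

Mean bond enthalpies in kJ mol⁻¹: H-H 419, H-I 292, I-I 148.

Bonds broken (reactants):
  H-H: 1 × 419 = 419
  I-I: 1 × 148 = 148
  Σ(broken) = 567 kJ
Bonds formed (products):
  H-I: 2 × 292 = 584
  Σ(formed) = 584 kJ
ΔH = Σ(broken) − Σ(formed) = 567 − 584 = −17 kJ

ΔH ≈ −17 kJ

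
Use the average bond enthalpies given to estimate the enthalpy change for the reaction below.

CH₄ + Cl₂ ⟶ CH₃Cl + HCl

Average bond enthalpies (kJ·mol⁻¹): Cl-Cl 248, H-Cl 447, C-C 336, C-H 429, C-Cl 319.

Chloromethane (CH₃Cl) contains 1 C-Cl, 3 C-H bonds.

Bonds broken (reactants):
  C-H: 4 × 429 = 1716
  Cl-Cl: 1 × 248 = 248
  Σ(broken) = 1964 kJ
Bonds formed (products):
  C-Cl: 1 × 319 = 319
  C-H: 3 × 429 = 1287
  H-Cl: 1 × 447 = 447
  Σ(formed) = 2053 kJ
ΔH = Σ(broken) − Σ(formed) = 1964 − 2053 = −89 kJ

ΔH ≈ −89 kJ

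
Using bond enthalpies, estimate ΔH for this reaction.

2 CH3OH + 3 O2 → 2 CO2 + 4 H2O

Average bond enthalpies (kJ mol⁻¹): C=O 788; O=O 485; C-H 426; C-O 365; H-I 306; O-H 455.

Bonds broken (reactants):
  C-H: 6 × 426 = 2556
  C-O: 2 × 365 = 730
  O-H: 2 × 455 = 910
  O=O: 3 × 485 = 1455
  Σ(broken) = 5651 kJ
Bonds formed (products):
  C=O: 4 × 788 = 3152
  O-H: 8 × 455 = 3640
  Σ(formed) = 6792 kJ
ΔH = Σ(broken) − Σ(formed) = 5651 − 6792 = −1141 kJ

ΔH ≈ −1141 kJ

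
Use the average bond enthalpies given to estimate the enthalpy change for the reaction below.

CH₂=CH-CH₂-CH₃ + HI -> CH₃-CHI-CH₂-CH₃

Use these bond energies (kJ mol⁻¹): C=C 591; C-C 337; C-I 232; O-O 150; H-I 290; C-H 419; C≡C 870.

Bonds broken (reactants):
  C-C: 2 × 337 = 674
  C-H: 8 × 419 = 3352
  C=C: 1 × 591 = 591
  H-I: 1 × 290 = 290
  Σ(broken) = 4907 kJ
Bonds formed (products):
  C-C: 3 × 337 = 1011
  C-H: 9 × 419 = 3771
  C-I: 1 × 232 = 232
  Σ(formed) = 5014 kJ
ΔH = Σ(broken) − Σ(formed) = 4907 − 5014 = −107 kJ

ΔH ≈ −107 kJ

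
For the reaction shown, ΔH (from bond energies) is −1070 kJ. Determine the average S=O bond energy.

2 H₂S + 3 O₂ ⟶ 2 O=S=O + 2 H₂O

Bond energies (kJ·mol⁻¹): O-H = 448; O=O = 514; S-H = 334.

Let D be the S=O bond energy.
Σ(broken) = 3×514 + 4×334 = 2878
Σ(formed) = 4×448 + 4×D = 1792 + 4D
ΔH = Σ(broken) − Σ(formed) = (2878) − (1792 + 4D) = +1086 − 4D
Setting this equal to −1070 kJ gives 4D = 2156, so D = 539 kJ/mol.

D(S=O) ≈ 539 kJ/mol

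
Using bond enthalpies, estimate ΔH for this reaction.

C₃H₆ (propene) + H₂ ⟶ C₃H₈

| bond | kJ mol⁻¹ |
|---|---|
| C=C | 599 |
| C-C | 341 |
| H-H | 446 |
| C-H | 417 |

ΔH ≈ −130 kJ

Bonds broken (reactants):
  C-C: 1 × 341 = 341
  C-H: 6 × 417 = 2502
  C=C: 1 × 599 = 599
  H-H: 1 × 446 = 446
  Σ(broken) = 3888 kJ
Bonds formed (products):
  C-C: 2 × 341 = 682
  C-H: 8 × 417 = 3336
  Σ(formed) = 4018 kJ
ΔH = Σ(broken) − Σ(formed) = 3888 − 4018 = −130 kJ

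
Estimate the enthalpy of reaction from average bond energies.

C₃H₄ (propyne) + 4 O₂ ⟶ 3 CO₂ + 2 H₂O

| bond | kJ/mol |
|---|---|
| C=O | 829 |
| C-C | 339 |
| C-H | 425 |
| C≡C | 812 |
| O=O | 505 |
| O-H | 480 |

Bonds broken (reactants):
  C≡C: 1 × 812 = 812
  C-C: 1 × 339 = 339
  C-H: 4 × 425 = 1700
  O=O: 4 × 505 = 2020
  Σ(broken) = 4871 kJ
Bonds formed (products):
  C=O: 6 × 829 = 4974
  O-H: 4 × 480 = 1920
  Σ(formed) = 6894 kJ
ΔH = Σ(broken) − Σ(formed) = 4871 − 6894 = −2023 kJ

ΔH ≈ −2023 kJ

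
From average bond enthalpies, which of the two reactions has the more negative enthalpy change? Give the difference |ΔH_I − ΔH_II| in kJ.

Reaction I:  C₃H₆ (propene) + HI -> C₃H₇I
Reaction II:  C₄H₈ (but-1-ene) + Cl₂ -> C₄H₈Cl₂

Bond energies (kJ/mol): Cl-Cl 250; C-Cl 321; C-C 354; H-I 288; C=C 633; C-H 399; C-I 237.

Reaction II, by 44 kJ

Reaction I:
  Bonds broken (reactants):
    C-C: 1 × 354 = 354
    C-H: 6 × 399 = 2394
    C=C: 1 × 633 = 633
    H-I: 1 × 288 = 288
    Σ(broken) = 3669 kJ
  Bonds formed (products):
    C-C: 2 × 354 = 708
    C-H: 7 × 399 = 2793
    C-I: 1 × 237 = 237
    Σ(formed) = 3738 kJ
  ΔH_I = 3669 − 3738 = −69 kJ
Reaction II:
  Bonds broken (reactants):
    C-C: 2 × 354 = 708
    C-H: 8 × 399 = 3192
    C=C: 1 × 633 = 633
    Cl-Cl: 1 × 250 = 250
    Σ(broken) = 4783 kJ
  Bonds formed (products):
    C-C: 3 × 354 = 1062
    C-Cl: 2 × 321 = 642
    C-H: 8 × 399 = 3192
    Σ(formed) = 4896 kJ
  ΔH_II = 4783 − 4896 = −113 kJ
ΔH_I − ΔH_II = +44 kJ, so reaction II has the more negative ΔH; |ΔH_I − ΔH_II| = 44 kJ.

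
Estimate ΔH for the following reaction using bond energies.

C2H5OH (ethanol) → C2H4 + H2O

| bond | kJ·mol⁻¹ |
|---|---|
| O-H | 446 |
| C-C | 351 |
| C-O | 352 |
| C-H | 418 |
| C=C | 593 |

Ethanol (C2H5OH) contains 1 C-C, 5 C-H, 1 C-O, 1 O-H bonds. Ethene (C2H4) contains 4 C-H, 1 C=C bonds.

Bonds broken (reactants):
  C-C: 1 × 351 = 351
  C-H: 5 × 418 = 2090
  C-O: 1 × 352 = 352
  O-H: 1 × 446 = 446
  Σ(broken) = 3239 kJ
Bonds formed (products):
  C-H: 4 × 418 = 1672
  C=C: 1 × 593 = 593
  O-H: 2 × 446 = 892
  Σ(formed) = 3157 kJ
ΔH = Σ(broken) − Σ(formed) = 3239 − 3157 = +82 kJ

ΔH ≈ +82 kJ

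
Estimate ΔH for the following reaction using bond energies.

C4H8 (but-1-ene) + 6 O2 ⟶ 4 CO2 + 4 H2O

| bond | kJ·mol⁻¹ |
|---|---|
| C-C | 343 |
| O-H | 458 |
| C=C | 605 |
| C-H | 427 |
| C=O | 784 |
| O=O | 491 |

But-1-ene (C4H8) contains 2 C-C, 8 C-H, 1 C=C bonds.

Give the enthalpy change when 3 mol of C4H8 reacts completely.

Bonds broken (reactants):
  C-C: 2 × 343 = 686
  C-H: 8 × 427 = 3416
  C=C: 1 × 605 = 605
  O=O: 6 × 491 = 2946
  Σ(broken) = 7653 kJ
Bonds formed (products):
  C=O: 8 × 784 = 6272
  O-H: 8 × 458 = 3664
  Σ(formed) = 9936 kJ
ΔH = Σ(broken) − Σ(formed) = 7653 − 9936 = −2283 kJ
For 3× the reaction as written: 3 × (−2283) = −6849 kJ

ΔH = −6849 kJ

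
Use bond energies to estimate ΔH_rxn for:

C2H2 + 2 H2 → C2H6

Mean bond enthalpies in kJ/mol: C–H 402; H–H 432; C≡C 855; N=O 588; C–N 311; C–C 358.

ΔH ≈ −247 kJ

Bonds broken (reactants):
  C≡C: 1 × 855 = 855
  C–H: 2 × 402 = 804
  H–H: 2 × 432 = 864
  Σ(broken) = 2523 kJ
Bonds formed (products):
  C–C: 1 × 358 = 358
  C–H: 6 × 402 = 2412
  Σ(formed) = 2770 kJ
ΔH = Σ(broken) − Σ(formed) = 2523 − 2770 = −247 kJ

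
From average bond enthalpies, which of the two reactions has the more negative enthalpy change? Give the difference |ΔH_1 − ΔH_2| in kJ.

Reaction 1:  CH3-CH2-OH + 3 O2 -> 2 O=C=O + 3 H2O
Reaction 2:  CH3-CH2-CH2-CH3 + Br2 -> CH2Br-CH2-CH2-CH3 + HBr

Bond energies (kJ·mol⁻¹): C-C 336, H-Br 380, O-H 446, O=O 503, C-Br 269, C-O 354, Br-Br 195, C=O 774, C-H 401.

Reaction 1:
  Bonds broken (reactants):
    C-C: 1 × 336 = 336
    C-H: 5 × 401 = 2005
    C-O: 1 × 354 = 354
    O-H: 1 × 446 = 446
    O=O: 3 × 503 = 1509
    Σ(broken) = 4650 kJ
  Bonds formed (products):
    C=O: 4 × 774 = 3096
    O-H: 6 × 446 = 2676
    Σ(formed) = 5772 kJ
  ΔH_1 = 4650 − 5772 = −1122 kJ
Reaction 2:
  Bonds broken (reactants):
    Br-Br: 1 × 195 = 195
    C-C: 3 × 336 = 1008
    C-H: 10 × 401 = 4010
    Σ(broken) = 5213 kJ
  Bonds formed (products):
    C-Br: 1 × 269 = 269
    C-C: 3 × 336 = 1008
    C-H: 9 × 401 = 3609
    H-Br: 1 × 380 = 380
    Σ(formed) = 5266 kJ
  ΔH_2 = 5213 − 5266 = −53 kJ
ΔH_1 − ΔH_2 = −1069 kJ, so reaction 1 has the more negative ΔH; |ΔH_1 − ΔH_2| = 1069 kJ.

Reaction 1, by 1069 kJ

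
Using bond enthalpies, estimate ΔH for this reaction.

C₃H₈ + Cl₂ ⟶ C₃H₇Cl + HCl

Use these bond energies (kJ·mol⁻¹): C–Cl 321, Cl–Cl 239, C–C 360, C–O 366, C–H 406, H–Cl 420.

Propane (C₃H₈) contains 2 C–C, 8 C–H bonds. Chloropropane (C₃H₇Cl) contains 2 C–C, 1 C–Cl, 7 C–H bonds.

ΔH ≈ −96 kJ

Bonds broken (reactants):
  C–C: 2 × 360 = 720
  C–H: 8 × 406 = 3248
  Cl–Cl: 1 × 239 = 239
  Σ(broken) = 4207 kJ
Bonds formed (products):
  C–C: 2 × 360 = 720
  C–Cl: 1 × 321 = 321
  C–H: 7 × 406 = 2842
  H–Cl: 1 × 420 = 420
  Σ(formed) = 4303 kJ
ΔH = Σ(broken) − Σ(formed) = 4207 − 4303 = −96 kJ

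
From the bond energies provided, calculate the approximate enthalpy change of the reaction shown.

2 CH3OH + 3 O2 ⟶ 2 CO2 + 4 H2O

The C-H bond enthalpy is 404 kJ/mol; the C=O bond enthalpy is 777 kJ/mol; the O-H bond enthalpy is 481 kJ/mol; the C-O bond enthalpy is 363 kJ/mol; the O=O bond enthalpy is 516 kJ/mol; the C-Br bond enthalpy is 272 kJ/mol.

ΔH ≈ −1296 kJ

Bonds broken (reactants):
  C-H: 6 × 404 = 2424
  C-O: 2 × 363 = 726
  O-H: 2 × 481 = 962
  O=O: 3 × 516 = 1548
  Σ(broken) = 5660 kJ
Bonds formed (products):
  C=O: 4 × 777 = 3108
  O-H: 8 × 481 = 3848
  Σ(formed) = 6956 kJ
ΔH = Σ(broken) − Σ(formed) = 5660 − 6956 = −1296 kJ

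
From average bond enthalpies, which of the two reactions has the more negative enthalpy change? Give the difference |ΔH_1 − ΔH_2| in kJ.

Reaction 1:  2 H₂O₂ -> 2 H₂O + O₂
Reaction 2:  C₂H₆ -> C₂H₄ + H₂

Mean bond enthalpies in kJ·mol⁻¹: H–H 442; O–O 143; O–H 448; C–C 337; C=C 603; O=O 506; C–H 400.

Reaction 1, by 312 kJ

Reaction 1:
  Bonds broken (reactants):
    O–H: 4 × 448 = 1792
    O–O: 2 × 143 = 286
    Σ(broken) = 2078 kJ
  Bonds formed (products):
    O–H: 4 × 448 = 1792
    O=O: 1 × 506 = 506
    Σ(formed) = 2298 kJ
  ΔH_1 = 2078 − 2298 = −220 kJ
Reaction 2:
  Bonds broken (reactants):
    C–C: 1 × 337 = 337
    C–H: 6 × 400 = 2400
    Σ(broken) = 2737 kJ
  Bonds formed (products):
    C–H: 4 × 400 = 1600
    C=C: 1 × 603 = 603
    H–H: 1 × 442 = 442
    Σ(formed) = 2645 kJ
  ΔH_2 = 2737 − 2645 = +92 kJ
ΔH_1 − ΔH_2 = −312 kJ, so reaction 1 has the more negative ΔH; |ΔH_1 − ΔH_2| = 312 kJ.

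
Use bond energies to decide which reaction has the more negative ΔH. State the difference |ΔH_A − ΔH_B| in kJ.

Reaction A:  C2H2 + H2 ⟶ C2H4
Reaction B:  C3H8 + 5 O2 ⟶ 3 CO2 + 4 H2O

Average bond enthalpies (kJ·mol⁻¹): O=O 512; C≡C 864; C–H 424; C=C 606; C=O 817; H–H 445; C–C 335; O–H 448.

Reaction B, by 1719 kJ

Reaction A:
  Bonds broken (reactants):
    C≡C: 1 × 864 = 864
    C–H: 2 × 424 = 848
    H–H: 1 × 445 = 445
    Σ(broken) = 2157 kJ
  Bonds formed (products):
    C–H: 4 × 424 = 1696
    C=C: 1 × 606 = 606
    Σ(formed) = 2302 kJ
  ΔH_A = 2157 − 2302 = −145 kJ
Reaction B:
  Bonds broken (reactants):
    C–C: 2 × 335 = 670
    C–H: 8 × 424 = 3392
    O=O: 5 × 512 = 2560
    Σ(broken) = 6622 kJ
  Bonds formed (products):
    C=O: 6 × 817 = 4902
    O–H: 8 × 448 = 3584
    Σ(formed) = 8486 kJ
  ΔH_B = 6622 − 8486 = −1864 kJ
ΔH_A − ΔH_B = +1719 kJ, so reaction B has the more negative ΔH; |ΔH_A − ΔH_B| = 1719 kJ.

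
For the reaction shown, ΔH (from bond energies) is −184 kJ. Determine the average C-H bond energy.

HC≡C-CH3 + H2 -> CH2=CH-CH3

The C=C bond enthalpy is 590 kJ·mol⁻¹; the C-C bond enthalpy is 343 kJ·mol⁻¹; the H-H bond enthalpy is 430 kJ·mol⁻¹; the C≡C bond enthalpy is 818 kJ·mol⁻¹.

Let D be the C-H bond energy.
Σ(broken) = 1×818 + 1×343 + 4×D + 1×430 = 1591 + 4D
Σ(formed) = 1×343 + 6×D + 1×590 = 933 + 6D
ΔH = Σ(broken) − Σ(formed) = (1591 + 4D) − (933 + 6D) = +658 − 2D
Setting this equal to −184 kJ gives 2D = 842, so D = 421 kJ/mol.

D(C-H) ≈ 421 kJ/mol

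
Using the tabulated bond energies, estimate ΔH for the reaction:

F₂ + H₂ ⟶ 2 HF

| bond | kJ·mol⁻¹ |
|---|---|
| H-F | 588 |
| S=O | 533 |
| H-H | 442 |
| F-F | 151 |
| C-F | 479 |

ΔH ≈ −583 kJ

Bonds broken (reactants):
  F-F: 1 × 151 = 151
  H-H: 1 × 442 = 442
  Σ(broken) = 593 kJ
Bonds formed (products):
  H-F: 2 × 588 = 1176
  Σ(formed) = 1176 kJ
ΔH = Σ(broken) − Σ(formed) = 593 − 1176 = −583 kJ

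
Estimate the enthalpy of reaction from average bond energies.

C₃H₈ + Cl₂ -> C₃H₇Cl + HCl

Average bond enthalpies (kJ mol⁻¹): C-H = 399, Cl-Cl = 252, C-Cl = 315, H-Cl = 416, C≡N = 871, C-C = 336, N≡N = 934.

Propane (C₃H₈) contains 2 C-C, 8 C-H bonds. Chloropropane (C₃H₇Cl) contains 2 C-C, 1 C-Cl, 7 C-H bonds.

ΔH ≈ −80 kJ

Bonds broken (reactants):
  C-C: 2 × 336 = 672
  C-H: 8 × 399 = 3192
  Cl-Cl: 1 × 252 = 252
  Σ(broken) = 4116 kJ
Bonds formed (products):
  C-C: 2 × 336 = 672
  C-Cl: 1 × 315 = 315
  C-H: 7 × 399 = 2793
  H-Cl: 1 × 416 = 416
  Σ(formed) = 4196 kJ
ΔH = Σ(broken) − Σ(formed) = 4116 − 4196 = −80 kJ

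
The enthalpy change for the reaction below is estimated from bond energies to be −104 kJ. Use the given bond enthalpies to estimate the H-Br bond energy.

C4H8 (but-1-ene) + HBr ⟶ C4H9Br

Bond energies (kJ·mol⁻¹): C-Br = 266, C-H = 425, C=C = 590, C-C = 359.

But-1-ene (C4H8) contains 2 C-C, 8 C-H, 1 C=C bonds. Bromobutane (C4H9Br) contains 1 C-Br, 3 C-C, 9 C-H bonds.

D(H-Br) ≈ 356 kJ/mol

Let D be the H-Br bond energy.
Σ(broken) = 2×359 + 8×425 + 1×590 + 1×D = 4708 + D
Σ(formed) = 1×266 + 3×359 + 9×425 = 5168
ΔH = Σ(broken) − Σ(formed) = (4708 + D) − (5168) = −460 + D
Setting this equal to −104 kJ gives D = 356 kJ/mol.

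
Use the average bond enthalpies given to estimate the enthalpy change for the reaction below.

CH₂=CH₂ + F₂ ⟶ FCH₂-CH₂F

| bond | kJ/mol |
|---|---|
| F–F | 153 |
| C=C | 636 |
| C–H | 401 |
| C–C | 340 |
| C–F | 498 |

ΔH ≈ −547 kJ

Bonds broken (reactants):
  C–H: 4 × 401 = 1604
  C=C: 1 × 636 = 636
  F–F: 1 × 153 = 153
  Σ(broken) = 2393 kJ
Bonds formed (products):
  C–C: 1 × 340 = 340
  C–F: 2 × 498 = 996
  C–H: 4 × 401 = 1604
  Σ(formed) = 2940 kJ
ΔH = Σ(broken) − Σ(formed) = 2393 − 2940 = −547 kJ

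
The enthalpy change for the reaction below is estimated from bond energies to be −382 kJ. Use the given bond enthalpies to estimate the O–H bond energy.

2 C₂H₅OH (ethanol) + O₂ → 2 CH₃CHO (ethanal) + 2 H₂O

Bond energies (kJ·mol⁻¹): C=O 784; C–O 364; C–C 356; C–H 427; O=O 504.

D(O–H) ≈ 450 kJ/mol

Let D be the O–H bond energy.
Σ(broken) = 2×356 + 10×427 + 2×364 + 2×D + 1×504 = 6214 + 2D
Σ(formed) = 2×356 + 8×427 + 2×784 + 4×D = 5696 + 4D
ΔH = Σ(broken) − Σ(formed) = (6214 + 2D) − (5696 + 4D) = +518 − 2D
Setting this equal to −382 kJ gives 2D = 900, so D = 450 kJ/mol.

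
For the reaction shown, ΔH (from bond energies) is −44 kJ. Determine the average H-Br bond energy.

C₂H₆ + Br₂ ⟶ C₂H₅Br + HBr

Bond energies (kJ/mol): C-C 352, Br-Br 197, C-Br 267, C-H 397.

D(H-Br) ≈ 371 kJ/mol

Let D be the H-Br bond energy.
Σ(broken) = 1×197 + 1×352 + 6×397 = 2931
Σ(formed) = 1×267 + 1×352 + 5×397 + 1×D = 2604 + D
ΔH = Σ(broken) − Σ(formed) = (2931) − (2604 + D) = +327 − D
Setting this equal to −44 kJ gives D = 371 kJ/mol.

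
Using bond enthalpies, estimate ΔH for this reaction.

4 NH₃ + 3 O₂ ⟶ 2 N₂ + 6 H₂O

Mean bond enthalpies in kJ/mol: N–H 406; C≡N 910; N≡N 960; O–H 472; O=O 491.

Bonds broken (reactants):
  N–H: 12 × 406 = 4872
  O=O: 3 × 491 = 1473
  Σ(broken) = 6345 kJ
Bonds formed (products):
  N≡N: 2 × 960 = 1920
  O–H: 12 × 472 = 5664
  Σ(formed) = 7584 kJ
ΔH = Σ(broken) − Σ(formed) = 6345 − 7584 = −1239 kJ

ΔH ≈ −1239 kJ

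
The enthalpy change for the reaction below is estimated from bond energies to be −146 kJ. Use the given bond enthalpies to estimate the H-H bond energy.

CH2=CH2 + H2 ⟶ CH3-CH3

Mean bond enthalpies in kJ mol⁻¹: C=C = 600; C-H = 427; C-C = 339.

D(H-H) ≈ 447 kJ/mol

Let D be the H-H bond energy.
Σ(broken) = 4×427 + 1×600 + 1×D = 2308 + D
Σ(formed) = 1×339 + 6×427 = 2901
ΔH = Σ(broken) − Σ(formed) = (2308 + D) − (2901) = −593 + D
Setting this equal to −146 kJ gives D = 447 kJ/mol.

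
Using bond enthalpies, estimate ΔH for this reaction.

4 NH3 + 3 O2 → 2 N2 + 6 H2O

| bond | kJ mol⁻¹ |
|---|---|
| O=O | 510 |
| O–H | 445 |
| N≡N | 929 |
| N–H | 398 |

Bonds broken (reactants):
  N–H: 12 × 398 = 4776
  O=O: 3 × 510 = 1530
  Σ(broken) = 6306 kJ
Bonds formed (products):
  N≡N: 2 × 929 = 1858
  O–H: 12 × 445 = 5340
  Σ(formed) = 7198 kJ
ΔH = Σ(broken) − Σ(formed) = 6306 − 7198 = −892 kJ

ΔH ≈ −892 kJ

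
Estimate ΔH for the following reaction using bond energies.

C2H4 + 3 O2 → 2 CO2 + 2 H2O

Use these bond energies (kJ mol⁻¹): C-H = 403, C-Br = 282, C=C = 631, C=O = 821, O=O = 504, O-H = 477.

ΔH ≈ −1437 kJ

Bonds broken (reactants):
  C-H: 4 × 403 = 1612
  C=C: 1 × 631 = 631
  O=O: 3 × 504 = 1512
  Σ(broken) = 3755 kJ
Bonds formed (products):
  C=O: 4 × 821 = 3284
  O-H: 4 × 477 = 1908
  Σ(formed) = 5192 kJ
ΔH = Σ(broken) − Σ(formed) = 3755 − 5192 = −1437 kJ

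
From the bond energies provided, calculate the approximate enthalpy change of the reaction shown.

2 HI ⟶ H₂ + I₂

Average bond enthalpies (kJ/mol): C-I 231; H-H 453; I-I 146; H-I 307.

Bonds broken (reactants):
  H-I: 2 × 307 = 614
  Σ(broken) = 614 kJ
Bonds formed (products):
  H-H: 1 × 453 = 453
  I-I: 1 × 146 = 146
  Σ(formed) = 599 kJ
ΔH = Σ(broken) − Σ(formed) = 614 − 599 = +15 kJ

ΔH ≈ +15 kJ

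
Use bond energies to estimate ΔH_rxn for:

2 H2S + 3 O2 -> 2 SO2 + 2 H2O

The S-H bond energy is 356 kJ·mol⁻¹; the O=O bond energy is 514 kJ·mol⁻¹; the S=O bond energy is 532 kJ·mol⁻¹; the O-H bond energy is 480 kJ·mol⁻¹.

Bonds broken (reactants):
  O=O: 3 × 514 = 1542
  S-H: 4 × 356 = 1424
  Σ(broken) = 2966 kJ
Bonds formed (products):
  O-H: 4 × 480 = 1920
  S=O: 4 × 532 = 2128
  Σ(formed) = 4048 kJ
ΔH = Σ(broken) − Σ(formed) = 2966 − 4048 = −1082 kJ

ΔH ≈ −1082 kJ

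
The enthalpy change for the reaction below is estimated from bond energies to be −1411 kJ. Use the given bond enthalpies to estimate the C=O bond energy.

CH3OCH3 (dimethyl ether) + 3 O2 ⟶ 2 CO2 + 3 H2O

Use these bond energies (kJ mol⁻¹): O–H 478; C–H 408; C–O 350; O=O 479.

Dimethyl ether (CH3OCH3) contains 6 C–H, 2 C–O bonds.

D(C=O) ≈ 782 kJ/mol

Let D be the C=O bond energy.
Σ(broken) = 6×408 + 2×350 + 3×479 = 4585
Σ(formed) = 4×D + 6×478 = 2868 + 4D
ΔH = Σ(broken) − Σ(formed) = (4585) − (2868 + 4D) = +1717 − 4D
Setting this equal to −1411 kJ gives 4D = 3128, so D = 782 kJ/mol.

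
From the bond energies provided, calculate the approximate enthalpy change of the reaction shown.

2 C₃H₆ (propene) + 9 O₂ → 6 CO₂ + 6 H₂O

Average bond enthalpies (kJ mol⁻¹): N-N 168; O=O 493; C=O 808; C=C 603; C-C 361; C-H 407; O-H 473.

ΔH ≈ −4123 kJ

Bonds broken (reactants):
  C-C: 2 × 361 = 722
  C-H: 12 × 407 = 4884
  C=C: 2 × 603 = 1206
  O=O: 9 × 493 = 4437
  Σ(broken) = 11249 kJ
Bonds formed (products):
  C=O: 12 × 808 = 9696
  O-H: 12 × 473 = 5676
  Σ(formed) = 15372 kJ
ΔH = Σ(broken) − Σ(formed) = 11249 − 15372 = −4123 kJ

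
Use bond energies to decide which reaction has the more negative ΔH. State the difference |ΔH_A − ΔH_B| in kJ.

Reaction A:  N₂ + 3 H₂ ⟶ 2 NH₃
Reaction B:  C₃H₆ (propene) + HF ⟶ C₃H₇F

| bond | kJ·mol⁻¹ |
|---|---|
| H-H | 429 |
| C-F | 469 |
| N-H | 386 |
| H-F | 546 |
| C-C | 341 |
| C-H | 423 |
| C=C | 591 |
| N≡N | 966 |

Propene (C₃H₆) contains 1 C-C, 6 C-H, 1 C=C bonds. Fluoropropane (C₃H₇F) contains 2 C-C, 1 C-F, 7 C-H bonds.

Reaction B, by 33 kJ

Reaction A:
  Bonds broken (reactants):
    H-H: 3 × 429 = 1287
    N≡N: 1 × 966 = 966
    Σ(broken) = 2253 kJ
  Bonds formed (products):
    N-H: 6 × 386 = 2316
    Σ(formed) = 2316 kJ
  ΔH_A = 2253 − 2316 = −63 kJ
Reaction B:
  Bonds broken (reactants):
    C-C: 1 × 341 = 341
    C-H: 6 × 423 = 2538
    C=C: 1 × 591 = 591
    H-F: 1 × 546 = 546
    Σ(broken) = 4016 kJ
  Bonds formed (products):
    C-C: 2 × 341 = 682
    C-F: 1 × 469 = 469
    C-H: 7 × 423 = 2961
    Σ(formed) = 4112 kJ
  ΔH_B = 4016 − 4112 = −96 kJ
ΔH_A − ΔH_B = +33 kJ, so reaction B has the more negative ΔH; |ΔH_A − ΔH_B| = 33 kJ.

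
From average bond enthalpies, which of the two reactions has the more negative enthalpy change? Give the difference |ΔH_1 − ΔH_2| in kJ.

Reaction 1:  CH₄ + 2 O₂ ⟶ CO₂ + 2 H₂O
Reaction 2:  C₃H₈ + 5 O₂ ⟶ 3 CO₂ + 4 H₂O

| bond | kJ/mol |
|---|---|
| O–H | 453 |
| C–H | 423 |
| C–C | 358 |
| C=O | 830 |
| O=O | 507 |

Reaction 1:
  Bonds broken (reactants):
    C–H: 4 × 423 = 1692
    O=O: 2 × 507 = 1014
    Σ(broken) = 2706 kJ
  Bonds formed (products):
    C=O: 2 × 830 = 1660
    O–H: 4 × 453 = 1812
    Σ(formed) = 3472 kJ
  ΔH_1 = 2706 − 3472 = −766 kJ
Reaction 2:
  Bonds broken (reactants):
    C–C: 2 × 358 = 716
    C–H: 8 × 423 = 3384
    O=O: 5 × 507 = 2535
    Σ(broken) = 6635 kJ
  Bonds formed (products):
    C=O: 6 × 830 = 4980
    O–H: 8 × 453 = 3624
    Σ(formed) = 8604 kJ
  ΔH_2 = 6635 − 8604 = −1969 kJ
ΔH_1 − ΔH_2 = +1203 kJ, so reaction 2 has the more negative ΔH; |ΔH_1 − ΔH_2| = 1203 kJ.

Reaction 2, by 1203 kJ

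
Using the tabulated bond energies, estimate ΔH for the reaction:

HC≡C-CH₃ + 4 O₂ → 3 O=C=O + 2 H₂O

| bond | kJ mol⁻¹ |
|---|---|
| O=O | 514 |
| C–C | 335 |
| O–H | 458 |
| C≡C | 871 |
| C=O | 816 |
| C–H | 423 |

Bonds broken (reactants):
  C≡C: 1 × 871 = 871
  C–C: 1 × 335 = 335
  C–H: 4 × 423 = 1692
  O=O: 4 × 514 = 2056
  Σ(broken) = 4954 kJ
Bonds formed (products):
  C=O: 6 × 816 = 4896
  O–H: 4 × 458 = 1832
  Σ(formed) = 6728 kJ
ΔH = Σ(broken) − Σ(formed) = 4954 − 6728 = −1774 kJ

ΔH ≈ −1774 kJ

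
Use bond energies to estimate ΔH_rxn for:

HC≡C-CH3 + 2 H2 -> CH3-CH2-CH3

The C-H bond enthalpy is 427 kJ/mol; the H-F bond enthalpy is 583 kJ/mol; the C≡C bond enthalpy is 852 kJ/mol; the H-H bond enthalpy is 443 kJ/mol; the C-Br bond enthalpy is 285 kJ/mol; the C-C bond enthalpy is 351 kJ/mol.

ΔH ≈ −321 kJ

Bonds broken (reactants):
  C≡C: 1 × 852 = 852
  C-C: 1 × 351 = 351
  C-H: 4 × 427 = 1708
  H-H: 2 × 443 = 886
  Σ(broken) = 3797 kJ
Bonds formed (products):
  C-C: 2 × 351 = 702
  C-H: 8 × 427 = 3416
  Σ(formed) = 4118 kJ
ΔH = Σ(broken) − Σ(formed) = 3797 − 4118 = −321 kJ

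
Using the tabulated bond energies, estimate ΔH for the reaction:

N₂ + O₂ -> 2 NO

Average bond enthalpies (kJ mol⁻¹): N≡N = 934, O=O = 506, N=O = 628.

Bonds broken (reactants):
  N≡N: 1 × 934 = 934
  O=O: 1 × 506 = 506
  Σ(broken) = 1440 kJ
Bonds formed (products):
  N=O: 2 × 628 = 1256
  Σ(formed) = 1256 kJ
ΔH = Σ(broken) − Σ(formed) = 1440 − 1256 = +184 kJ

ΔH ≈ +184 kJ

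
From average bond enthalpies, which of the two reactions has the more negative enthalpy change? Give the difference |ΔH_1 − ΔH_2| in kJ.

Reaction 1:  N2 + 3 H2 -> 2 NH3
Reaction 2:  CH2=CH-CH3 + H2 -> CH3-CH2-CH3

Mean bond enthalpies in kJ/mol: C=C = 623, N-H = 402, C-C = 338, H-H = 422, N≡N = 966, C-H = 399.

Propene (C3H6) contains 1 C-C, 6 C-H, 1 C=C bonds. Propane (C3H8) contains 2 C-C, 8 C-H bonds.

Reaction 1:
  Bonds broken (reactants):
    H-H: 3 × 422 = 1266
    N≡N: 1 × 966 = 966
    Σ(broken) = 2232 kJ
  Bonds formed (products):
    N-H: 6 × 402 = 2412
    Σ(formed) = 2412 kJ
  ΔH_1 = 2232 − 2412 = −180 kJ
Reaction 2:
  Bonds broken (reactants):
    C-C: 1 × 338 = 338
    C-H: 6 × 399 = 2394
    C=C: 1 × 623 = 623
    H-H: 1 × 422 = 422
    Σ(broken) = 3777 kJ
  Bonds formed (products):
    C-C: 2 × 338 = 676
    C-H: 8 × 399 = 3192
    Σ(formed) = 3868 kJ
  ΔH_2 = 3777 − 3868 = −91 kJ
ΔH_1 − ΔH_2 = −89 kJ, so reaction 1 has the more negative ΔH; |ΔH_1 − ΔH_2| = 89 kJ.

Reaction 1, by 89 kJ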